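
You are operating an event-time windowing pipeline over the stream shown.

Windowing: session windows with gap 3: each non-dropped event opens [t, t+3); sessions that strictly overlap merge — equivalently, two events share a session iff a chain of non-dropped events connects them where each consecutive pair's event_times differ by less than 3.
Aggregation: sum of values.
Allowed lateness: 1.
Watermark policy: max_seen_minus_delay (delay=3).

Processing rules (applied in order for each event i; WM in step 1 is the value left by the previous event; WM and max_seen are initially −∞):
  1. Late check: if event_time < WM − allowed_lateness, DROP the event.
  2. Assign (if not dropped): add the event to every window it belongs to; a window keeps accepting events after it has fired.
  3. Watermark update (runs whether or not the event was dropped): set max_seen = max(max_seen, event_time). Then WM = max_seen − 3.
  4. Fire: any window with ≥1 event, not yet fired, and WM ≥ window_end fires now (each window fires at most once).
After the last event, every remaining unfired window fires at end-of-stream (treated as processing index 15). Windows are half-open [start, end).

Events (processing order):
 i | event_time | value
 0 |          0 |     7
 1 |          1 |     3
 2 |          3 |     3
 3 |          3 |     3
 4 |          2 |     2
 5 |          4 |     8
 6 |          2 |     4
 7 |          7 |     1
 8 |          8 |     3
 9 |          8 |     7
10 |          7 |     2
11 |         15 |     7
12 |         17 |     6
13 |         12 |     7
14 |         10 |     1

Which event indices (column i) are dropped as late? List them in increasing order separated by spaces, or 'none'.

13 14

i=0 t=0 v=7: → [0,3); WM=-3
i=1 t=1 v=3: → [0,4); WM=-2
i=2 t=3 v=3: → [0,6); WM=0
i=3 t=3 v=3: → [0,6); WM=0
i=4 t=2 v=2: → [0,6); WM=0
i=5 t=4 v=8: → [0,7); WM=1
i=6 t=2 v=4: → [0,7); WM=1
i=7 t=7 v=1: → [7,10); WM=4
i=8 t=8 v=3: → [7,11); WM=5
i=9 t=8 v=7: → [7,11); WM=5
i=10 t=7 v=2: → [7,11); WM=5
i=11 t=15 v=7: → [15,18); WM=12
i=12 t=17 v=6: → [15,20); WM=14
i=13 t=12 v=7: DROP (t<14-1); WM=14
i=14 t=10 v=1: DROP (t<14-1); WM=14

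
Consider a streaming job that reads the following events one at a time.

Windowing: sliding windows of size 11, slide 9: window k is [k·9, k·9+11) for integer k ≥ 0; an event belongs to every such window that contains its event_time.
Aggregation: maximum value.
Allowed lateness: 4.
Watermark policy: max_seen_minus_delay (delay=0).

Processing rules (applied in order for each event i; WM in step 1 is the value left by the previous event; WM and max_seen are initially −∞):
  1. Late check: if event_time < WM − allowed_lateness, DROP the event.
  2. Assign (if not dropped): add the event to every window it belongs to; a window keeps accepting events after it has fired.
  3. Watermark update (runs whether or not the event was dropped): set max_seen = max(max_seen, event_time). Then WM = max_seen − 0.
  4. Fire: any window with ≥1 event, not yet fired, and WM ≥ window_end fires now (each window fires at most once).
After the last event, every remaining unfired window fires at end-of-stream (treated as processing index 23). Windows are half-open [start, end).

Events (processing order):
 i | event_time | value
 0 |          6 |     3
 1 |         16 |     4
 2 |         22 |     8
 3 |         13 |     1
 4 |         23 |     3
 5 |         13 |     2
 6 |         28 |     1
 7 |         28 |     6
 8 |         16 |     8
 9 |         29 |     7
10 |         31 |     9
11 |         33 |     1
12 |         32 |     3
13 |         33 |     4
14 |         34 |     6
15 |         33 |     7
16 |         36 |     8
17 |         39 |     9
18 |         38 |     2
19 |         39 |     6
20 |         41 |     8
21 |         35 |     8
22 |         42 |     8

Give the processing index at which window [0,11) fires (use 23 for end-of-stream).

1

i=0 t=6 v=3: → [0,11); WM=6
i=1 t=16 v=4: → [9,20); WM=16; [0,11) fires=3
i=2 t=22 v=8: → [18,29); WM=22; [9,20) fires=4
i=3 t=13 v=1: DROP (t<22-4); WM=22
i=4 t=23 v=3: → [18,29); WM=23
i=5 t=13 v=2: DROP (t<23-4); WM=23
i=6 t=28 v=1: → [27,38),[18,29); WM=28
i=7 t=28 v=6: → [27,38),[18,29); WM=28
i=8 t=16 v=8: DROP (t<28-4); WM=28
i=9 t=29 v=7: → [27,38); WM=29; [18,29) fires=8
i=10 t=31 v=9: → [27,38); WM=31
i=11 t=33 v=1: → [27,38); WM=33
i=12 t=32 v=3: → [27,38); WM=33
i=13 t=33 v=4: → [27,38); WM=33
i=14 t=34 v=6: → [27,38); WM=34
i=15 t=33 v=7: → [27,38); WM=34
i=16 t=36 v=8: → [36,47),[27,38); WM=36
i=17 t=39 v=9: → [36,47); WM=39; [27,38) fires=9
i=18 t=38 v=2: → [36,47); WM=39
i=19 t=39 v=6: → [36,47); WM=39
i=20 t=41 v=8: → [36,47); WM=41
i=21 t=35 v=8: DROP (t<41-4); WM=41
i=22 t=42 v=8: → [36,47); WM=42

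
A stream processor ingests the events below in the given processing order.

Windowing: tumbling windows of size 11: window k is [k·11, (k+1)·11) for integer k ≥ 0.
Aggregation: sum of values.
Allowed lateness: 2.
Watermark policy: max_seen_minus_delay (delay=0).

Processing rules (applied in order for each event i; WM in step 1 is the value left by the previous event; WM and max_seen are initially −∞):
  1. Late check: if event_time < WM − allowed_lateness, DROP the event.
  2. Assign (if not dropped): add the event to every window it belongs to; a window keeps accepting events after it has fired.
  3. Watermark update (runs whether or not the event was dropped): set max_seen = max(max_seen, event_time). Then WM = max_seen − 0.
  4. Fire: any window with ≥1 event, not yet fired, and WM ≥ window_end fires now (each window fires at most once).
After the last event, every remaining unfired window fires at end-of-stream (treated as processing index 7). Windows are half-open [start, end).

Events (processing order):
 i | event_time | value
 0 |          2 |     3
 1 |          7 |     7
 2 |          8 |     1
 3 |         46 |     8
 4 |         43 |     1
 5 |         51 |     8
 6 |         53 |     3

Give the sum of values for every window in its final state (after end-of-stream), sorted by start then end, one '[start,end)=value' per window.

i=0 t=2 v=3: → [0,11); WM=2
i=1 t=7 v=7: → [0,11); WM=7
i=2 t=8 v=1: → [0,11); WM=8
i=3 t=46 v=8: → [44,55); WM=46; [0,11) fires=11
i=4 t=43 v=1: DROP (t<46-2); WM=46
i=5 t=51 v=8: → [44,55); WM=51
i=6 t=53 v=3: → [44,55); WM=53

[0,11)=11 [44,55)=19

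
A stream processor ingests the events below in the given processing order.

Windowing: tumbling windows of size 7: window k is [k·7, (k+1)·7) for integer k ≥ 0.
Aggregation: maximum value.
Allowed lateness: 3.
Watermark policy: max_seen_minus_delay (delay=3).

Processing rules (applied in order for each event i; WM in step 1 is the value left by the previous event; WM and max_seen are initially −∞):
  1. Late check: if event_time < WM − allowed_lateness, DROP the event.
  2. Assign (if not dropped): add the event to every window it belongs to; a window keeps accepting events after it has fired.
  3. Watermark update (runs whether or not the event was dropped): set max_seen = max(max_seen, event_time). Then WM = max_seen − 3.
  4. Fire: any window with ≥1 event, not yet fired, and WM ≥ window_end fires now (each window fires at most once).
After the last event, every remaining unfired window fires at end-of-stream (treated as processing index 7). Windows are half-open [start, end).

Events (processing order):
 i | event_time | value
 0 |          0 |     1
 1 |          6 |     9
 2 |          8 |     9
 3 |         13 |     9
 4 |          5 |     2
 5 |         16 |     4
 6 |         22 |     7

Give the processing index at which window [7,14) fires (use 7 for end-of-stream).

6

i=0 t=0 v=1: → [0,7); WM=-3
i=1 t=6 v=9: → [0,7); WM=3
i=2 t=8 v=9: → [7,14); WM=5
i=3 t=13 v=9: → [7,14); WM=10; [0,7) fires=9
i=4 t=5 v=2: DROP (t<10-3); WM=10
i=5 t=16 v=4: → [14,21); WM=13
i=6 t=22 v=7: → [21,28); WM=19; [7,14) fires=9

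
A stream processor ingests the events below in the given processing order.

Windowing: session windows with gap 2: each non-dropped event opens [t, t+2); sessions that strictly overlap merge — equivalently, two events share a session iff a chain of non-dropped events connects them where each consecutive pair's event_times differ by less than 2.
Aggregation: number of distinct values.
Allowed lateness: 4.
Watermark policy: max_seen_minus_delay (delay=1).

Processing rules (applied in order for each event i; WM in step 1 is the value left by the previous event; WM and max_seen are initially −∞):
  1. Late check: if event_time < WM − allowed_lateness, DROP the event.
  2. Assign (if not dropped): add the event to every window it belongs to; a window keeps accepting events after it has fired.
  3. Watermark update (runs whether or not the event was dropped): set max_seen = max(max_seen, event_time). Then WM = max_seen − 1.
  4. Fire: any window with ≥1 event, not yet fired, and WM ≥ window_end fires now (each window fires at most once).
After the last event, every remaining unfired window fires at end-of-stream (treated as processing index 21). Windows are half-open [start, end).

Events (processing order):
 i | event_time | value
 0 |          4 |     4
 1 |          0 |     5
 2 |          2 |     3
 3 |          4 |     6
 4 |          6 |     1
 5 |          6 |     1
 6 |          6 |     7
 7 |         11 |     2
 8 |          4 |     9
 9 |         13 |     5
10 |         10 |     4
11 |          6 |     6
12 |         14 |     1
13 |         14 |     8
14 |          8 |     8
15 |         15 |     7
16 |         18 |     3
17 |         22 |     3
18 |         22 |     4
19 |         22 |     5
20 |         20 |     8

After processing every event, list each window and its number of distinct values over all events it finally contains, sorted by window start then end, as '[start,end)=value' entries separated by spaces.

[0,2)=1 [2,4)=1 [4,6)=2 [6,8)=2 [10,13)=2 [13,17)=4 [18,20)=1 [20,22)=1 [22,24)=3

i=0 t=4 v=4: → [4,6); WM=3
i=1 t=0 v=5: → [0,2); WM=3
i=2 t=2 v=3: → [2,4); WM=3
i=3 t=4 v=6: → [4,6); WM=3
i=4 t=6 v=1: → [6,8); WM=5
i=5 t=6 v=1: → [6,8); WM=5
i=6 t=6 v=7: → [6,8); WM=5
i=7 t=11 v=2: → [11,13); WM=10
i=8 t=4 v=9: DROP (t<10-4); WM=10
i=9 t=13 v=5: → [13,15); WM=12
i=10 t=10 v=4: → [10,13); WM=12
i=11 t=6 v=6: DROP (t<12-4); WM=12
i=12 t=14 v=1: → [13,16); WM=13
i=13 t=14 v=8: → [13,16); WM=13
i=14 t=8 v=8: DROP (t<13-4); WM=13
i=15 t=15 v=7: → [13,17); WM=14
i=16 t=18 v=3: → [18,20); WM=17
i=17 t=22 v=3: → [22,24); WM=21
i=18 t=22 v=4: → [22,24); WM=21
i=19 t=22 v=5: → [22,24); WM=21
i=20 t=20 v=8: → [20,22); WM=21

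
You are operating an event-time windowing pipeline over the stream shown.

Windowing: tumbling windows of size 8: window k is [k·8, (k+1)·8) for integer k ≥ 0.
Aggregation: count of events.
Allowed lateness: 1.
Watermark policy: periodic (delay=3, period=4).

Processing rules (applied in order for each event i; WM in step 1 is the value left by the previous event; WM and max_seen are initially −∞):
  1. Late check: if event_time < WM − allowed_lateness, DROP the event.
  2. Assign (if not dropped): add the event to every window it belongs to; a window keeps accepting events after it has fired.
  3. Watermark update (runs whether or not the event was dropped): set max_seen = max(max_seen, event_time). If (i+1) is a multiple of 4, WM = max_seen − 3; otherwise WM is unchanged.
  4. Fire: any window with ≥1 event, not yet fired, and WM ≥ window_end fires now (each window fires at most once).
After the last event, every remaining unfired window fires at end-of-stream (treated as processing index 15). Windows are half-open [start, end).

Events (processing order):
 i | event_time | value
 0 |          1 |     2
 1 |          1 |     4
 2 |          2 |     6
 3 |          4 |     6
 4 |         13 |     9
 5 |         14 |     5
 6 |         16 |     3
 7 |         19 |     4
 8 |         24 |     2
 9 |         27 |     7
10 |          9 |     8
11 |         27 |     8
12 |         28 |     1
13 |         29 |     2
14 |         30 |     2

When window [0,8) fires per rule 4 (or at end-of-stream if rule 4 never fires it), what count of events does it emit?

i=0 t=1 v=2: → [0,8); WM=−∞
i=1 t=1 v=4: → [0,8); WM=−∞
i=2 t=2 v=6: → [0,8); WM=−∞
i=3 t=4 v=6: → [0,8); WM=1
i=4 t=13 v=9: → [8,16); WM=1
i=5 t=14 v=5: → [8,16); WM=1
i=6 t=16 v=3: → [16,24); WM=1
i=7 t=19 v=4: → [16,24); WM=16; [0,8) fires=4 [8,16) fires=2
i=8 t=24 v=2: → [24,32); WM=16
i=9 t=27 v=7: → [24,32); WM=16
i=10 t=9 v=8: DROP (t<16-1); WM=16
i=11 t=27 v=8: → [24,32); WM=24; [16,24) fires=2
i=12 t=28 v=1: → [24,32); WM=24
i=13 t=29 v=2: → [24,32); WM=24
i=14 t=30 v=2: → [24,32); WM=24

4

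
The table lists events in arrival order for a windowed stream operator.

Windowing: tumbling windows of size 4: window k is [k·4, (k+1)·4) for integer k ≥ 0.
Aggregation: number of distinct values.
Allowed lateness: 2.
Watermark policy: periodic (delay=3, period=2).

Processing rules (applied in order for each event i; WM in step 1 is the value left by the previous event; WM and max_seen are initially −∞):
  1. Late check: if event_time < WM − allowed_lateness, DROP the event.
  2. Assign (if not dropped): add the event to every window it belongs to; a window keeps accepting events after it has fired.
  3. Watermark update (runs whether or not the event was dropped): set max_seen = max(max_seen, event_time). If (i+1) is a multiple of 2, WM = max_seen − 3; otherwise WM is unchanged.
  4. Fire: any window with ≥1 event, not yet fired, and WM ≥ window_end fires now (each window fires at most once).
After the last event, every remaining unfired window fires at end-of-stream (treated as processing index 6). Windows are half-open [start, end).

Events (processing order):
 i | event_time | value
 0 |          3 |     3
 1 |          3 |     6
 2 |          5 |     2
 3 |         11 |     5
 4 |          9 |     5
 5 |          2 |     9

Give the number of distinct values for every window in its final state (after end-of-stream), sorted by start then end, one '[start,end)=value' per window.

i=0 t=3 v=3: → [0,4); WM=−∞
i=1 t=3 v=6: → [0,4); WM=0
i=2 t=5 v=2: → [4,8); WM=0
i=3 t=11 v=5: → [8,12); WM=8; [0,4) fires=2 [4,8) fires=1
i=4 t=9 v=5: → [8,12); WM=8
i=5 t=2 v=9: DROP (t<8-2); WM=8

[0,4)=2 [4,8)=1 [8,12)=1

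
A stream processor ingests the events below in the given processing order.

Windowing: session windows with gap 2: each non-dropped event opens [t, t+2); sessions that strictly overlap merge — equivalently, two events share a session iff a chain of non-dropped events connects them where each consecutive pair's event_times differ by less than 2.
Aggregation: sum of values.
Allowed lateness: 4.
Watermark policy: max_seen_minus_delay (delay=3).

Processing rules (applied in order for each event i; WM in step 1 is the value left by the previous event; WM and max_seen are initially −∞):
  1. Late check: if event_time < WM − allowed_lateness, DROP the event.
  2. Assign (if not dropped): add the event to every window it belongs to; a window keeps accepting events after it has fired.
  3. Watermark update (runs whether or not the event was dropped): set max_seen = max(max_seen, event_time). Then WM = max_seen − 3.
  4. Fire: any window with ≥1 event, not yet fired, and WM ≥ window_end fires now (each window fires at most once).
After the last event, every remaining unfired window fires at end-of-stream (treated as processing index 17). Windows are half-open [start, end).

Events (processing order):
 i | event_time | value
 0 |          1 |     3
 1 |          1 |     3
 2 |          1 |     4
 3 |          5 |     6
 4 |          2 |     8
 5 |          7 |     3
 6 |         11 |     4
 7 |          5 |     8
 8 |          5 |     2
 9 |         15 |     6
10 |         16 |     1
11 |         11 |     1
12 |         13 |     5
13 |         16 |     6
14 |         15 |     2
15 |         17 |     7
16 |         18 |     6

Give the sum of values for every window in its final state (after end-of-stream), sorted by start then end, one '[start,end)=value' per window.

[1,4)=18 [5,7)=16 [7,9)=3 [11,13)=5 [13,15)=5 [15,20)=28

i=0 t=1 v=3: → [1,3); WM=-2
i=1 t=1 v=3: → [1,3); WM=-2
i=2 t=1 v=4: → [1,3); WM=-2
i=3 t=5 v=6: → [5,7); WM=2
i=4 t=2 v=8: → [1,4); WM=2
i=5 t=7 v=3: → [7,9); WM=4
i=6 t=11 v=4: → [11,13); WM=8
i=7 t=5 v=8: → [5,7); WM=8
i=8 t=5 v=2: → [5,7); WM=8
i=9 t=15 v=6: → [15,17); WM=12
i=10 t=16 v=1: → [15,18); WM=13
i=11 t=11 v=1: → [11,13); WM=13
i=12 t=13 v=5: → [13,15); WM=13
i=13 t=16 v=6: → [15,18); WM=13
i=14 t=15 v=2: → [15,18); WM=13
i=15 t=17 v=7: → [15,19); WM=14
i=16 t=18 v=6: → [15,20); WM=15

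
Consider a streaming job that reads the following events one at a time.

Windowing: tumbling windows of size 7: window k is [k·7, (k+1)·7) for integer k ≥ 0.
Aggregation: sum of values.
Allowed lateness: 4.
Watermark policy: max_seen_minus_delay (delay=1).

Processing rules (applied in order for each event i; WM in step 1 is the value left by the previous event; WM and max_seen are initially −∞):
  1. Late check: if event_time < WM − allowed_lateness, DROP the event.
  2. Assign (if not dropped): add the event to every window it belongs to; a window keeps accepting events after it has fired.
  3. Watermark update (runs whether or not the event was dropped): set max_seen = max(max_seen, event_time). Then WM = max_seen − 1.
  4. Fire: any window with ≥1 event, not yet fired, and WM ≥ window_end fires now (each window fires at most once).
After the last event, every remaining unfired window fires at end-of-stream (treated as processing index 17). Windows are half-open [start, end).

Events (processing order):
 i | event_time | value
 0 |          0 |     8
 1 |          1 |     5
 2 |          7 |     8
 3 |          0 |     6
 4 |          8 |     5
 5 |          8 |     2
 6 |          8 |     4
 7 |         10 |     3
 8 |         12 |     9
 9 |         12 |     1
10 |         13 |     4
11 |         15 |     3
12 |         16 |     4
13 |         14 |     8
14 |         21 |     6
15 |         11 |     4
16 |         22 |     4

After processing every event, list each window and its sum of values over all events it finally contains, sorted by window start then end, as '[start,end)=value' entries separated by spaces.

i=0 t=0 v=8: → [0,7); WM=-1
i=1 t=1 v=5: → [0,7); WM=0
i=2 t=7 v=8: → [7,14); WM=6
i=3 t=0 v=6: DROP (t<6-4); WM=6
i=4 t=8 v=5: → [7,14); WM=7; [0,7) fires=13
i=5 t=8 v=2: → [7,14); WM=7
i=6 t=8 v=4: → [7,14); WM=7
i=7 t=10 v=3: → [7,14); WM=9
i=8 t=12 v=9: → [7,14); WM=11
i=9 t=12 v=1: → [7,14); WM=11
i=10 t=13 v=4: → [7,14); WM=12
i=11 t=15 v=3: → [14,21); WM=14; [7,14) fires=36
i=12 t=16 v=4: → [14,21); WM=15
i=13 t=14 v=8: → [14,21); WM=15
i=14 t=21 v=6: → [21,28); WM=20
i=15 t=11 v=4: DROP (t<20-4); WM=20
i=16 t=22 v=4: → [21,28); WM=21; [14,21) fires=15

[0,7)=13 [7,14)=36 [14,21)=15 [21,28)=10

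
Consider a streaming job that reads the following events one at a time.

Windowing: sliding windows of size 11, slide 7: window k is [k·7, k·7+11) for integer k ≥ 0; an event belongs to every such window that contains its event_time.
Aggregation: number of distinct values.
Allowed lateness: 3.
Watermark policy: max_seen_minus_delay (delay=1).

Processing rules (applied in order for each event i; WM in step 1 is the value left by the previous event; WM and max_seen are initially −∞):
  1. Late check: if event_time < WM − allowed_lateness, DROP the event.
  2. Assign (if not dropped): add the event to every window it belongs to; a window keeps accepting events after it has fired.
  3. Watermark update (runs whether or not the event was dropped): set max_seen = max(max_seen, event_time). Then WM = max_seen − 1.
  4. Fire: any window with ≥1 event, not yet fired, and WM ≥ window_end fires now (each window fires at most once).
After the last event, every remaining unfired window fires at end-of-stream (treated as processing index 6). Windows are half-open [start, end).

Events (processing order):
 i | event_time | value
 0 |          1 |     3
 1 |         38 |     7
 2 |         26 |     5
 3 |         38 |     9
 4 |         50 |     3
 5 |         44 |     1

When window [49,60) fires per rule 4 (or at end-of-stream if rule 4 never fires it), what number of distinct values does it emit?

i=0 t=1 v=3: → [0,11); WM=0
i=1 t=38 v=7: → [35,46),[28,39); WM=37; [0,11) fires=1
i=2 t=26 v=5: DROP (t<37-3); WM=37
i=3 t=38 v=9: → [35,46),[28,39); WM=37
i=4 t=50 v=3: → [49,60),[42,53); WM=49; [28,39) fires=2 [35,46) fires=2
i=5 t=44 v=1: DROP (t<49-3); WM=49

1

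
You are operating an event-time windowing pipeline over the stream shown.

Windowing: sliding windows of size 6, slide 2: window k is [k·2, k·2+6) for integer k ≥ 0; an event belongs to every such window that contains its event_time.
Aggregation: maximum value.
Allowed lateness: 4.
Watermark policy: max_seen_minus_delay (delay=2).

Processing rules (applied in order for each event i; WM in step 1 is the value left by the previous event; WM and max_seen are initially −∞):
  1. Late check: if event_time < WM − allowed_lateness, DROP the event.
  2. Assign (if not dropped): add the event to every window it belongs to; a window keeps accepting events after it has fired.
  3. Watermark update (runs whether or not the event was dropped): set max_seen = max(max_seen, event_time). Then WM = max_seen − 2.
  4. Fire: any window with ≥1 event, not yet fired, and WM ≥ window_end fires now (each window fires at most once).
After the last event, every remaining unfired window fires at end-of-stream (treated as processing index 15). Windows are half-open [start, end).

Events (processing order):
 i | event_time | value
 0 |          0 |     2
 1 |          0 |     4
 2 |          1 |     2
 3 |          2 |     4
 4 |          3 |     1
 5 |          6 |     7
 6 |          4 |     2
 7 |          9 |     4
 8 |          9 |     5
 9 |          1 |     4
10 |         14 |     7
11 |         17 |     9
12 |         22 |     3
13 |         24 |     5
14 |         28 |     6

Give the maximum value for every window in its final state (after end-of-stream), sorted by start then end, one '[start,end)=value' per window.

i=0 t=0 v=2: → [0,6); WM=-2
i=1 t=0 v=4: → [0,6); WM=-2
i=2 t=1 v=2: → [0,6); WM=-1
i=3 t=2 v=4: → [2,8),[0,6); WM=0
i=4 t=3 v=1: → [2,8),[0,6); WM=1
i=5 t=6 v=7: → [6,12),[4,10),[2,8); WM=4
i=6 t=4 v=2: → [4,10),[2,8),[0,6); WM=4
i=7 t=9 v=4: → [8,14),[6,12),[4,10); WM=7; [0,6) fires=4
i=8 t=9 v=5: → [8,14),[6,12),[4,10); WM=7
i=9 t=1 v=4: DROP (t<7-4); WM=7
i=10 t=14 v=7: → [14,20),[12,18),[10,16); WM=12; [2,8) fires=7 [4,10) fires=7 [6,12) fires=7
i=11 t=17 v=9: → [16,22),[14,20),[12,18); WM=15; [8,14) fires=5
i=12 t=22 v=3: → [22,28),[20,26),[18,24); WM=20; [10,16) fires=7 [12,18) fires=9 [14,20) fires=9
i=13 t=24 v=5: → [24,30),[22,28),[20,26); WM=22; [16,22) fires=9
i=14 t=28 v=6: → [28,34),[26,32),[24,30); WM=26; [18,24) fires=3 [20,26) fires=5

[0,6)=4 [2,8)=7 [4,10)=7 [6,12)=7 [8,14)=5 [10,16)=7 [12,18)=9 [14,20)=9 [16,22)=9 [18,24)=3 [20,26)=5 [22,28)=5 [24,30)=6 [26,32)=6 [28,34)=6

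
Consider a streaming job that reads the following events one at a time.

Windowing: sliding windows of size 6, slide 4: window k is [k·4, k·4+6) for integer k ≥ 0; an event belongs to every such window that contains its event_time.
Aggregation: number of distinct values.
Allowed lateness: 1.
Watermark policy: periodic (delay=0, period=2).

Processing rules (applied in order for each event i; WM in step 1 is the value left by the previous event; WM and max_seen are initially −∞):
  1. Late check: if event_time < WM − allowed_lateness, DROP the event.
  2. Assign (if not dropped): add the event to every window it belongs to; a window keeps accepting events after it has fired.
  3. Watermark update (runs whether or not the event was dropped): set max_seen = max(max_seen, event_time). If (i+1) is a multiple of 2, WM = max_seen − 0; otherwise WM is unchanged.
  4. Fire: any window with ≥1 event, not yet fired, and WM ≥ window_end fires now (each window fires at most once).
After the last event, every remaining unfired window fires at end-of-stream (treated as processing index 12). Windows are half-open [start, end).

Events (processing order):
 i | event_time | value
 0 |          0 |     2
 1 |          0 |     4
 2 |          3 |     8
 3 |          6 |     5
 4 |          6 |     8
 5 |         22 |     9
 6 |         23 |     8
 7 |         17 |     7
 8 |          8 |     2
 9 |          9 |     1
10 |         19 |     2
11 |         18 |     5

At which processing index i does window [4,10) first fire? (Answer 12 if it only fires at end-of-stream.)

i=0 t=0 v=2: → [0,6); WM=−∞
i=1 t=0 v=4: → [0,6); WM=0
i=2 t=3 v=8: → [0,6); WM=0
i=3 t=6 v=5: → [4,10); WM=6; [0,6) fires=3
i=4 t=6 v=8: → [4,10); WM=6
i=5 t=22 v=9: → [20,26); WM=22; [4,10) fires=2
i=6 t=23 v=8: → [20,26); WM=22
i=7 t=17 v=7: DROP (t<22-1); WM=23
i=8 t=8 v=2: DROP (t<23-1); WM=23
i=9 t=9 v=1: DROP (t<23-1); WM=23
i=10 t=19 v=2: DROP (t<23-1); WM=23
i=11 t=18 v=5: DROP (t<23-1); WM=23

5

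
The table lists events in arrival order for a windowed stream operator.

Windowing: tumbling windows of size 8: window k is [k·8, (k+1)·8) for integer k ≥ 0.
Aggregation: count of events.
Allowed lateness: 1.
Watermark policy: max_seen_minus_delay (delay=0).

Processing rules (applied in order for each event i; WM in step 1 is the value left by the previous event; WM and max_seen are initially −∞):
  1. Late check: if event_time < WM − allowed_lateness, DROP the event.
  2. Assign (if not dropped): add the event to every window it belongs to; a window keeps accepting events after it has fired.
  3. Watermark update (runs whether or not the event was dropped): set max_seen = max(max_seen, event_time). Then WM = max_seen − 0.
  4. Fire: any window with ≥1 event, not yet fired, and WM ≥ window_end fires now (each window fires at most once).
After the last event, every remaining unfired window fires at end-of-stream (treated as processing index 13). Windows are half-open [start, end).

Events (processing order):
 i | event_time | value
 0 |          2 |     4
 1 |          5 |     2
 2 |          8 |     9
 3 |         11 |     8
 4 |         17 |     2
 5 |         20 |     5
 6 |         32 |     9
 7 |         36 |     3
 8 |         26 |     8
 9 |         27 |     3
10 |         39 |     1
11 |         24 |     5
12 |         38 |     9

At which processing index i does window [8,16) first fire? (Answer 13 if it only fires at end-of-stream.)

i=0 t=2 v=4: → [0,8); WM=2
i=1 t=5 v=2: → [0,8); WM=5
i=2 t=8 v=9: → [8,16); WM=8; [0,8) fires=2
i=3 t=11 v=8: → [8,16); WM=11
i=4 t=17 v=2: → [16,24); WM=17; [8,16) fires=2
i=5 t=20 v=5: → [16,24); WM=20
i=6 t=32 v=9: → [32,40); WM=32; [16,24) fires=2
i=7 t=36 v=3: → [32,40); WM=36
i=8 t=26 v=8: DROP (t<36-1); WM=36
i=9 t=27 v=3: DROP (t<36-1); WM=36
i=10 t=39 v=1: → [32,40); WM=39
i=11 t=24 v=5: DROP (t<39-1); WM=39
i=12 t=38 v=9: → [32,40); WM=39

4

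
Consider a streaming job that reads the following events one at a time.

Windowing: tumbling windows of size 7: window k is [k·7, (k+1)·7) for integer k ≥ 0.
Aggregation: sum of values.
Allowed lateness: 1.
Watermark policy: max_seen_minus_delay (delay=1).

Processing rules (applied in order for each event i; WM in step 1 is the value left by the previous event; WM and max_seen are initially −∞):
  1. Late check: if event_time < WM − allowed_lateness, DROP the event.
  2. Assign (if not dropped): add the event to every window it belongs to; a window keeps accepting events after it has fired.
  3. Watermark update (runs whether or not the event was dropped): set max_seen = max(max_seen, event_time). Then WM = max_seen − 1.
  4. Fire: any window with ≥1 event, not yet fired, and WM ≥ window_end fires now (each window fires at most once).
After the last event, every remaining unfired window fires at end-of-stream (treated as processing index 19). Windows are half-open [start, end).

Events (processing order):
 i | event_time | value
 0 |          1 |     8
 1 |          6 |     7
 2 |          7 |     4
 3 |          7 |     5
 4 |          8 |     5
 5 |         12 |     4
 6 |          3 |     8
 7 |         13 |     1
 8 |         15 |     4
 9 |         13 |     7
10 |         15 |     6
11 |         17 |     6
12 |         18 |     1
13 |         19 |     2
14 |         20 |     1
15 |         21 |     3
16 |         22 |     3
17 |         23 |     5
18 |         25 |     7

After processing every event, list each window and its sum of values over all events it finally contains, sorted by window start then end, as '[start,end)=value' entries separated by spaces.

i=0 t=1 v=8: → [0,7); WM=0
i=1 t=6 v=7: → [0,7); WM=5
i=2 t=7 v=4: → [7,14); WM=6
i=3 t=7 v=5: → [7,14); WM=6
i=4 t=8 v=5: → [7,14); WM=7; [0,7) fires=15
i=5 t=12 v=4: → [7,14); WM=11
i=6 t=3 v=8: DROP (t<11-1); WM=11
i=7 t=13 v=1: → [7,14); WM=12
i=8 t=15 v=4: → [14,21); WM=14; [7,14) fires=19
i=9 t=13 v=7: → [7,14); WM=14
i=10 t=15 v=6: → [14,21); WM=14
i=11 t=17 v=6: → [14,21); WM=16
i=12 t=18 v=1: → [14,21); WM=17
i=13 t=19 v=2: → [14,21); WM=18
i=14 t=20 v=1: → [14,21); WM=19
i=15 t=21 v=3: → [21,28); WM=20
i=16 t=22 v=3: → [21,28); WM=21; [14,21) fires=20
i=17 t=23 v=5: → [21,28); WM=22
i=18 t=25 v=7: → [21,28); WM=24

[0,7)=15 [7,14)=26 [14,21)=20 [21,28)=18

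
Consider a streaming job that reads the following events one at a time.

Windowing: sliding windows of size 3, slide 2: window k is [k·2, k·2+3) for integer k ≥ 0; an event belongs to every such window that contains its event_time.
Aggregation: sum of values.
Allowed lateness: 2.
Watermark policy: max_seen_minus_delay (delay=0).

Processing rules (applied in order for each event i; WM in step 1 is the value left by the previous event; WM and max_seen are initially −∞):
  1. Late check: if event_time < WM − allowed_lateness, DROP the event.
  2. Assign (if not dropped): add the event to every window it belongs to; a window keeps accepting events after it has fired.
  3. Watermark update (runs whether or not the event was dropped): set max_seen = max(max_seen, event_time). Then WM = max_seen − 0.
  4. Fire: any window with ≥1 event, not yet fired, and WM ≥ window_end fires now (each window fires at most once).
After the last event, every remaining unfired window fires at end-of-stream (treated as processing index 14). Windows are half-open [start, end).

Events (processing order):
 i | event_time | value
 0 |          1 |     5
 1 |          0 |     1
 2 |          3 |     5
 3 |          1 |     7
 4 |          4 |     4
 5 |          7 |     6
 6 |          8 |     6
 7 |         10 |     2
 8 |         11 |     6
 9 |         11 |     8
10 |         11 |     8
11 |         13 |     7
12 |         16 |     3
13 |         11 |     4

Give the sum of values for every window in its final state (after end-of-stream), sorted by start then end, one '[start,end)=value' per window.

[0,3)=13 [2,5)=9 [4,7)=4 [6,9)=12 [8,11)=8 [10,13)=24 [12,15)=7 [14,17)=3 [16,19)=3

i=0 t=1 v=5: → [0,3); WM=1
i=1 t=0 v=1: → [0,3); WM=1
i=2 t=3 v=5: → [2,5); WM=3; [0,3) fires=6
i=3 t=1 v=7: → [0,3); WM=3
i=4 t=4 v=4: → [4,7),[2,5); WM=4
i=5 t=7 v=6: → [6,9); WM=7; [2,5) fires=9 [4,7) fires=4
i=6 t=8 v=6: → [8,11),[6,9); WM=8
i=7 t=10 v=2: → [10,13),[8,11); WM=10; [6,9) fires=12
i=8 t=11 v=6: → [10,13); WM=11; [8,11) fires=8
i=9 t=11 v=8: → [10,13); WM=11
i=10 t=11 v=8: → [10,13); WM=11
i=11 t=13 v=7: → [12,15); WM=13; [10,13) fires=24
i=12 t=16 v=3: → [16,19),[14,17); WM=16; [12,15) fires=7
i=13 t=11 v=4: DROP (t<16-2); WM=16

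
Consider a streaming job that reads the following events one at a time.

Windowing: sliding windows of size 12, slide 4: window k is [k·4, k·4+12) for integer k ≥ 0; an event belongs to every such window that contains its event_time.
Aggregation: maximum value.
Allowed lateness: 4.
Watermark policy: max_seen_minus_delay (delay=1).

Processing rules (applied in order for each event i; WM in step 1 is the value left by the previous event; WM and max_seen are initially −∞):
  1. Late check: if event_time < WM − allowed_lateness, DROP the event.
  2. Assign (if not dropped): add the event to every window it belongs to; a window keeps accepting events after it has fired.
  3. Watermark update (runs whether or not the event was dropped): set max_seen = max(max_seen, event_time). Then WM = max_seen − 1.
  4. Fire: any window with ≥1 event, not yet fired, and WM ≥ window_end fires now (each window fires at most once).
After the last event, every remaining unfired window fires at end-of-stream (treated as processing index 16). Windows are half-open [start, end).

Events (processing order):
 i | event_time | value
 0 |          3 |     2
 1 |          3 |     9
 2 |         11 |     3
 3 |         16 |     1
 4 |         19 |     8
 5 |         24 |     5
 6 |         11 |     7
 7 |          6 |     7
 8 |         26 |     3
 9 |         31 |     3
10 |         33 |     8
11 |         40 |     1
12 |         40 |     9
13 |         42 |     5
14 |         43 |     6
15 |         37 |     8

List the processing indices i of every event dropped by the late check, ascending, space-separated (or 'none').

6 7 15

i=0 t=3 v=2: → [0,12); WM=2
i=1 t=3 v=9: → [0,12); WM=2
i=2 t=11 v=3: → [8,20),[4,16),[0,12); WM=10
i=3 t=16 v=1: → [16,28),[12,24),[8,20); WM=15; [0,12) fires=9
i=4 t=19 v=8: → [16,28),[12,24),[8,20); WM=18; [4,16) fires=3
i=5 t=24 v=5: → [24,36),[20,32),[16,28); WM=23; [8,20) fires=8
i=6 t=11 v=7: DROP (t<23-4); WM=23
i=7 t=6 v=7: DROP (t<23-4); WM=23
i=8 t=26 v=3: → [24,36),[20,32),[16,28); WM=25; [12,24) fires=8
i=9 t=31 v=3: → [28,40),[24,36),[20,32); WM=30; [16,28) fires=8
i=10 t=33 v=8: → [32,44),[28,40),[24,36); WM=32; [20,32) fires=5
i=11 t=40 v=1: → [40,52),[36,48),[32,44); WM=39; [24,36) fires=8
i=12 t=40 v=9: → [40,52),[36,48),[32,44); WM=39
i=13 t=42 v=5: → [40,52),[36,48),[32,44); WM=41; [28,40) fires=8
i=14 t=43 v=6: → [40,52),[36,48),[32,44); WM=42
i=15 t=37 v=8: DROP (t<42-4); WM=42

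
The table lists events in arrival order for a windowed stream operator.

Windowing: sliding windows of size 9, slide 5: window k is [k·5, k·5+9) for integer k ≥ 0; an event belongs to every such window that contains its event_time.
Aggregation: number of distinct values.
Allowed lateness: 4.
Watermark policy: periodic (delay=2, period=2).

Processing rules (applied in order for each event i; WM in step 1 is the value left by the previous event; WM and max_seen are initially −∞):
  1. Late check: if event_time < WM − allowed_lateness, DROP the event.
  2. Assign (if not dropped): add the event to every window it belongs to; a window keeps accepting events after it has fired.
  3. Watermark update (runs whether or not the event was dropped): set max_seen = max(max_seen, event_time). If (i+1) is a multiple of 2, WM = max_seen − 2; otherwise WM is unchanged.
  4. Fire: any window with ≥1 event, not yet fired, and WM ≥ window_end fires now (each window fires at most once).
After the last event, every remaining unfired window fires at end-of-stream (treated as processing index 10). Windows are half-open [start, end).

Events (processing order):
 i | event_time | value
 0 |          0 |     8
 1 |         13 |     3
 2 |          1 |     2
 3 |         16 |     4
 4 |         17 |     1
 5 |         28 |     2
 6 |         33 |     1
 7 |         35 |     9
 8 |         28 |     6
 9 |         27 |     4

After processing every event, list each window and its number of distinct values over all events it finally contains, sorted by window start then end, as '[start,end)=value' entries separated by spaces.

[0,9)=1 [5,14)=1 [10,19)=3 [15,24)=2 [20,29)=1 [25,34)=2 [30,39)=2 [35,44)=1

i=0 t=0 v=8: → [0,9); WM=−∞
i=1 t=13 v=3: → [10,19),[5,14); WM=11; [0,9) fires=1
i=2 t=1 v=2: DROP (t<11-4); WM=11
i=3 t=16 v=4: → [15,24),[10,19); WM=14; [5,14) fires=1
i=4 t=17 v=1: → [15,24),[10,19); WM=14
i=5 t=28 v=2: → [25,34),[20,29); WM=26; [10,19) fires=3 [15,24) fires=2
i=6 t=33 v=1: → [30,39),[25,34); WM=26
i=7 t=35 v=9: → [35,44),[30,39); WM=33; [20,29) fires=1
i=8 t=28 v=6: DROP (t<33-4); WM=33
i=9 t=27 v=4: DROP (t<33-4); WM=33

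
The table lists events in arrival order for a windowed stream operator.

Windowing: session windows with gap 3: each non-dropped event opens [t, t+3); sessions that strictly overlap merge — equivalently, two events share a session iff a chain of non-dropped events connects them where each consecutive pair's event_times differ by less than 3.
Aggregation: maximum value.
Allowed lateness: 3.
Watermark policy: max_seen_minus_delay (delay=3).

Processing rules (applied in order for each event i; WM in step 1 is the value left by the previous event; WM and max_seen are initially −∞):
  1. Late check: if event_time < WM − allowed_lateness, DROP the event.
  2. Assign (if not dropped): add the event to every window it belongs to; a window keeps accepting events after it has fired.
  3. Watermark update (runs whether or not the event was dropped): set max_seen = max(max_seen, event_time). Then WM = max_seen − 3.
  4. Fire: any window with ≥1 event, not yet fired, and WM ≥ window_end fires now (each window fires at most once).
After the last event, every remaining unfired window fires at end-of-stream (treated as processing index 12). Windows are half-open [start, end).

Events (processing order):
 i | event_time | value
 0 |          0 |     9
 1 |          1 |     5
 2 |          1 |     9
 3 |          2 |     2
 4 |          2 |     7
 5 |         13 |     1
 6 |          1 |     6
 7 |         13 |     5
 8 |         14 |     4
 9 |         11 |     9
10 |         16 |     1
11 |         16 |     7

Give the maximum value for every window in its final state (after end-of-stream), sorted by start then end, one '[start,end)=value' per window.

[0,5)=9 [11,19)=9

i=0 t=0 v=9: → [0,3); WM=-3
i=1 t=1 v=5: → [0,4); WM=-2
i=2 t=1 v=9: → [0,4); WM=-2
i=3 t=2 v=2: → [0,5); WM=-1
i=4 t=2 v=7: → [0,5); WM=-1
i=5 t=13 v=1: → [13,16); WM=10
i=6 t=1 v=6: DROP (t<10-3); WM=10
i=7 t=13 v=5: → [13,16); WM=10
i=8 t=14 v=4: → [13,17); WM=11
i=9 t=11 v=9: → [11,17); WM=11
i=10 t=16 v=1: → [11,19); WM=13
i=11 t=16 v=7: → [11,19); WM=13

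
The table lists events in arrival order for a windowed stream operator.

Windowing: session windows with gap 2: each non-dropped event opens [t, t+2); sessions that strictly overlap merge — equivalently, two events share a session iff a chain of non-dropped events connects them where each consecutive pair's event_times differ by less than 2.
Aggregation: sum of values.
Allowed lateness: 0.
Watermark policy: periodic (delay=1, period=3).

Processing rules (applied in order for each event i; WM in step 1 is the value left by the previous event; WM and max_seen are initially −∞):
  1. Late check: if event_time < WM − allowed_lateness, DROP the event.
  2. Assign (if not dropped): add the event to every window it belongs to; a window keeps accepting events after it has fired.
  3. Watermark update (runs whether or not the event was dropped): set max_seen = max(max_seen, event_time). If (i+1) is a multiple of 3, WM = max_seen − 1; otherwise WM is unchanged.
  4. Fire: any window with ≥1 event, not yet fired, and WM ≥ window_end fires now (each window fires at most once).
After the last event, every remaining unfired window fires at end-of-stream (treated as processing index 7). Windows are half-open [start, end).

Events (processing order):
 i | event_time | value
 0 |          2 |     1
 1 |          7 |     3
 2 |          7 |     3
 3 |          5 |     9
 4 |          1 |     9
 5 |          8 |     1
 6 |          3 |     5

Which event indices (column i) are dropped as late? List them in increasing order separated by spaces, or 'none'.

i=0 t=2 v=1: → [2,4); WM=−∞
i=1 t=7 v=3: → [7,9); WM=−∞
i=2 t=7 v=3: → [7,9); WM=6
i=3 t=5 v=9: DROP (t<6-0); WM=6
i=4 t=1 v=9: DROP (t<6-0); WM=6
i=5 t=8 v=1: → [7,10); WM=7
i=6 t=3 v=5: DROP (t<7-0); WM=7

3 4 6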